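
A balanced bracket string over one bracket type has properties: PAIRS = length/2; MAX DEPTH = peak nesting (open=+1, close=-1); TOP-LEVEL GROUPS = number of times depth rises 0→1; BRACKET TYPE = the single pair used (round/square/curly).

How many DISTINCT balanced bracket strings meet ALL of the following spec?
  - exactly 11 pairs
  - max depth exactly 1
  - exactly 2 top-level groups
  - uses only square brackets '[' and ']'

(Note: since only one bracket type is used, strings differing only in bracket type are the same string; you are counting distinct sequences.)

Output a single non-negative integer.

Answer: 0

Derivation:
Spec: pairs=11 depth=1 groups=2
Count(depth <= 1) = 0
Count(depth <= 0) = 0
Count(depth == 1) = 0 - 0 = 0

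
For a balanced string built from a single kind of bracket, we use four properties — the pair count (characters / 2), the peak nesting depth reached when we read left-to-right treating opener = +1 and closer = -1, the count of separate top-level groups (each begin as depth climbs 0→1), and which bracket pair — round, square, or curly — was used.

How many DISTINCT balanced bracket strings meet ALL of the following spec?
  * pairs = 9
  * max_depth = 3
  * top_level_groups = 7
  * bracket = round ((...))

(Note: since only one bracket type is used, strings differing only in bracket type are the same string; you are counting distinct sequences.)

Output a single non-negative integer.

Answer: 7

Derivation:
Spec: pairs=9 depth=3 groups=7
Count(depth <= 3) = 35
Count(depth <= 2) = 28
Count(depth == 3) = 35 - 28 = 7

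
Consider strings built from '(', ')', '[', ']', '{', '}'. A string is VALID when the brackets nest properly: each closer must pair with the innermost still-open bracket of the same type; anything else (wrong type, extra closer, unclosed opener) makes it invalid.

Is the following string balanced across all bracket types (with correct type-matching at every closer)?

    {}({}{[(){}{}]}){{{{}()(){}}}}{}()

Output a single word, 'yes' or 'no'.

Answer: yes

Derivation:
pos 0: push '{'; stack = {
pos 1: '}' matches '{'; pop; stack = (empty)
pos 2: push '('; stack = (
pos 3: push '{'; stack = ({
pos 4: '}' matches '{'; pop; stack = (
pos 5: push '{'; stack = ({
pos 6: push '['; stack = ({[
pos 7: push '('; stack = ({[(
pos 8: ')' matches '('; pop; stack = ({[
pos 9: push '{'; stack = ({[{
pos 10: '}' matches '{'; pop; stack = ({[
pos 11: push '{'; stack = ({[{
pos 12: '}' matches '{'; pop; stack = ({[
pos 13: ']' matches '['; pop; stack = ({
pos 14: '}' matches '{'; pop; stack = (
pos 15: ')' matches '('; pop; stack = (empty)
pos 16: push '{'; stack = {
pos 17: push '{'; stack = {{
pos 18: push '{'; stack = {{{
pos 19: push '{'; stack = {{{{
pos 20: '}' matches '{'; pop; stack = {{{
pos 21: push '('; stack = {{{(
pos 22: ')' matches '('; pop; stack = {{{
pos 23: push '('; stack = {{{(
pos 24: ')' matches '('; pop; stack = {{{
pos 25: push '{'; stack = {{{{
pos 26: '}' matches '{'; pop; stack = {{{
pos 27: '}' matches '{'; pop; stack = {{
pos 28: '}' matches '{'; pop; stack = {
pos 29: '}' matches '{'; pop; stack = (empty)
pos 30: push '{'; stack = {
pos 31: '}' matches '{'; pop; stack = (empty)
pos 32: push '('; stack = (
pos 33: ')' matches '('; pop; stack = (empty)
end: stack empty → VALID
Verdict: properly nested → yes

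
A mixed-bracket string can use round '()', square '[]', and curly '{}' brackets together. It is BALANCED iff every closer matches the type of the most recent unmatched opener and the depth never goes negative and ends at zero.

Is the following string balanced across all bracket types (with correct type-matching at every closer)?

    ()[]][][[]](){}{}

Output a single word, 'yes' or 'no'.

Answer: no

Derivation:
pos 0: push '('; stack = (
pos 1: ')' matches '('; pop; stack = (empty)
pos 2: push '['; stack = [
pos 3: ']' matches '['; pop; stack = (empty)
pos 4: saw closer ']' but stack is empty → INVALID
Verdict: unmatched closer ']' at position 4 → no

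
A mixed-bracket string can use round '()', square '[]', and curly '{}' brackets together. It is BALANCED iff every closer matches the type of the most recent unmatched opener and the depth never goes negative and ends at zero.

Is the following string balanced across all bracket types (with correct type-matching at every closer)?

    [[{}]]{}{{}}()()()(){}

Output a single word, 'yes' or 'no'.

pos 0: push '['; stack = [
pos 1: push '['; stack = [[
pos 2: push '{'; stack = [[{
pos 3: '}' matches '{'; pop; stack = [[
pos 4: ']' matches '['; pop; stack = [
pos 5: ']' matches '['; pop; stack = (empty)
pos 6: push '{'; stack = {
pos 7: '}' matches '{'; pop; stack = (empty)
pos 8: push '{'; stack = {
pos 9: push '{'; stack = {{
pos 10: '}' matches '{'; pop; stack = {
pos 11: '}' matches '{'; pop; stack = (empty)
pos 12: push '('; stack = (
pos 13: ')' matches '('; pop; stack = (empty)
pos 14: push '('; stack = (
pos 15: ')' matches '('; pop; stack = (empty)
pos 16: push '('; stack = (
pos 17: ')' matches '('; pop; stack = (empty)
pos 18: push '('; stack = (
pos 19: ')' matches '('; pop; stack = (empty)
pos 20: push '{'; stack = {
pos 21: '}' matches '{'; pop; stack = (empty)
end: stack empty → VALID
Verdict: properly nested → yes

Answer: yes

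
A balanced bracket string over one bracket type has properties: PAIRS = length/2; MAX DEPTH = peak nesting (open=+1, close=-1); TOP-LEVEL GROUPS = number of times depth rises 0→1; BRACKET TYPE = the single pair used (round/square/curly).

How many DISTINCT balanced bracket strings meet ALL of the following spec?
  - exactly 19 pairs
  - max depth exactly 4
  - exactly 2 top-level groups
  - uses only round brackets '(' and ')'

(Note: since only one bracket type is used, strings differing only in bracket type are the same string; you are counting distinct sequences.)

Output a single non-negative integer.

Spec: pairs=19 depth=4 groups=2
Count(depth <= 4) = 23507190
Count(depth <= 3) = 655360
Count(depth == 4) = 23507190 - 655360 = 22851830

Answer: 22851830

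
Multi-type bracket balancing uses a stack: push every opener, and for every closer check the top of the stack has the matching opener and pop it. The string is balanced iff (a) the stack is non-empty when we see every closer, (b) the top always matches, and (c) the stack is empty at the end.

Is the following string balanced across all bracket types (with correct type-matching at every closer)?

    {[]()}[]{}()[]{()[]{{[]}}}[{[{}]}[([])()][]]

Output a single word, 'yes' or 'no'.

pos 0: push '{'; stack = {
pos 1: push '['; stack = {[
pos 2: ']' matches '['; pop; stack = {
pos 3: push '('; stack = {(
pos 4: ')' matches '('; pop; stack = {
pos 5: '}' matches '{'; pop; stack = (empty)
pos 6: push '['; stack = [
pos 7: ']' matches '['; pop; stack = (empty)
pos 8: push '{'; stack = {
pos 9: '}' matches '{'; pop; stack = (empty)
pos 10: push '('; stack = (
pos 11: ')' matches '('; pop; stack = (empty)
pos 12: push '['; stack = [
pos 13: ']' matches '['; pop; stack = (empty)
pos 14: push '{'; stack = {
pos 15: push '('; stack = {(
pos 16: ')' matches '('; pop; stack = {
pos 17: push '['; stack = {[
pos 18: ']' matches '['; pop; stack = {
pos 19: push '{'; stack = {{
pos 20: push '{'; stack = {{{
pos 21: push '['; stack = {{{[
pos 22: ']' matches '['; pop; stack = {{{
pos 23: '}' matches '{'; pop; stack = {{
pos 24: '}' matches '{'; pop; stack = {
pos 25: '}' matches '{'; pop; stack = (empty)
pos 26: push '['; stack = [
pos 27: push '{'; stack = [{
pos 28: push '['; stack = [{[
pos 29: push '{'; stack = [{[{
pos 30: '}' matches '{'; pop; stack = [{[
pos 31: ']' matches '['; pop; stack = [{
pos 32: '}' matches '{'; pop; stack = [
pos 33: push '['; stack = [[
pos 34: push '('; stack = [[(
pos 35: push '['; stack = [[([
pos 36: ']' matches '['; pop; stack = [[(
pos 37: ')' matches '('; pop; stack = [[
pos 38: push '('; stack = [[(
pos 39: ')' matches '('; pop; stack = [[
pos 40: ']' matches '['; pop; stack = [
pos 41: push '['; stack = [[
pos 42: ']' matches '['; pop; stack = [
pos 43: ']' matches '['; pop; stack = (empty)
end: stack empty → VALID
Verdict: properly nested → yes

Answer: yes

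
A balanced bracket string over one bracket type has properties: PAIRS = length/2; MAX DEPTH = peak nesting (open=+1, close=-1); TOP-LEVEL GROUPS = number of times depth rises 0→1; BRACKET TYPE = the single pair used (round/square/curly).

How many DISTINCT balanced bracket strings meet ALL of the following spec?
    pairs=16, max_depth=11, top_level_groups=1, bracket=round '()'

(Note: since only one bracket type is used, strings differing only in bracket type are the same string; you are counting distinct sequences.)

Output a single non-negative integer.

Answer: 72036

Derivation:
Spec: pairs=16 depth=11 groups=1
Count(depth <= 11) = 9675125
Count(depth <= 10) = 9603089
Count(depth == 11) = 9675125 - 9603089 = 72036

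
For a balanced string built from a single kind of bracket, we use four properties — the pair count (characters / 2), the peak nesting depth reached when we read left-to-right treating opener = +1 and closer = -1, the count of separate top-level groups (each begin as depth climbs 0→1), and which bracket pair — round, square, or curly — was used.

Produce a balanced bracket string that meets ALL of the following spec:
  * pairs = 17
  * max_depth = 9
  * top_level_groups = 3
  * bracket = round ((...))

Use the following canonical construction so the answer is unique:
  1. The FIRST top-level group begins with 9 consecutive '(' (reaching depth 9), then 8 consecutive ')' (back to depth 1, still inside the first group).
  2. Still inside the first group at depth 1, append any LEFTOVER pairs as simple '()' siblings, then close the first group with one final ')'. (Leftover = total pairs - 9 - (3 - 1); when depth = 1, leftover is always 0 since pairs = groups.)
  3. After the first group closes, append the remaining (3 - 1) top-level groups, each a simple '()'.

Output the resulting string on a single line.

Answer: ((((((((())))))))()()()()()())()()

Derivation:
Spec: pairs=17 depth=9 groups=3
Leftover pairs = 17 - 9 - (3-1) = 6
First group: deep chain of depth 9 + 6 sibling pairs
Remaining 2 groups: simple '()' each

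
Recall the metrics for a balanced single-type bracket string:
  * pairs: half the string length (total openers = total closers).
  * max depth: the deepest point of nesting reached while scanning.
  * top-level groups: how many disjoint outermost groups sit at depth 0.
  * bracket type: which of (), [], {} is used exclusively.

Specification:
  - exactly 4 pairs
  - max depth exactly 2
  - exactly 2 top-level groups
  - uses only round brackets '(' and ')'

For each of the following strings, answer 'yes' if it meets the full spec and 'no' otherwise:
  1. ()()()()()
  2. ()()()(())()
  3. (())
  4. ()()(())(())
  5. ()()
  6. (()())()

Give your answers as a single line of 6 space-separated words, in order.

String 1 '()()()()()': depth seq [1 0 1 0 1 0 1 0 1 0]
  -> pairs=5 depth=1 groups=5 -> no
String 2 '()()()(())()': depth seq [1 0 1 0 1 0 1 2 1 0 1 0]
  -> pairs=6 depth=2 groups=5 -> no
String 3 '(())': depth seq [1 2 1 0]
  -> pairs=2 depth=2 groups=1 -> no
String 4 '()()(())(())': depth seq [1 0 1 0 1 2 1 0 1 2 1 0]
  -> pairs=6 depth=2 groups=4 -> no
String 5 '()()': depth seq [1 0 1 0]
  -> pairs=2 depth=1 groups=2 -> no
String 6 '(()())()': depth seq [1 2 1 2 1 0 1 0]
  -> pairs=4 depth=2 groups=2 -> yes

Answer: no no no no no yes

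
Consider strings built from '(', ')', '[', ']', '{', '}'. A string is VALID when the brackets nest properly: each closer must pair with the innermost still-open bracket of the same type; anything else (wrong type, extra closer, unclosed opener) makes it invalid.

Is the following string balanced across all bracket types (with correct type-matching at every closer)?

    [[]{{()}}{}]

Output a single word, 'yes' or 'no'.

pos 0: push '['; stack = [
pos 1: push '['; stack = [[
pos 2: ']' matches '['; pop; stack = [
pos 3: push '{'; stack = [{
pos 4: push '{'; stack = [{{
pos 5: push '('; stack = [{{(
pos 6: ')' matches '('; pop; stack = [{{
pos 7: '}' matches '{'; pop; stack = [{
pos 8: '}' matches '{'; pop; stack = [
pos 9: push '{'; stack = [{
pos 10: '}' matches '{'; pop; stack = [
pos 11: ']' matches '['; pop; stack = (empty)
end: stack empty → VALID
Verdict: properly nested → yes

Answer: yes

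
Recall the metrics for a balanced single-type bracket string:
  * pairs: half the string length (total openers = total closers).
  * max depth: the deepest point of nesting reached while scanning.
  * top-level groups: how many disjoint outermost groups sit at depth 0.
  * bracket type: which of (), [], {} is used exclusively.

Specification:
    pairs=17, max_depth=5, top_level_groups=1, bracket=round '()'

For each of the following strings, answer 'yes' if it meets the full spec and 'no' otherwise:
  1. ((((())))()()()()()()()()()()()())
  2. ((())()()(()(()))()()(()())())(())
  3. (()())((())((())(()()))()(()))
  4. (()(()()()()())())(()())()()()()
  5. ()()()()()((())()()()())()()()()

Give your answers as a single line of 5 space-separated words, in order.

Answer: yes no no no no

Derivation:
String 1 '((((())))()()()()()()()()()()()())': depth seq [1 2 3 4 5 4 3 2 1 2 1 2 1 2 1 2 1 2 1 2 1 2 1 2 1 2 1 2 1 2 1 2 1 0]
  -> pairs=17 depth=5 groups=1 -> yes
String 2 '((())()()(()(()))()()(()())())(())': depth seq [1 2 3 2 1 2 1 2 1 2 3 2 3 4 3 2 1 2 1 2 1 2 3 2 3 2 1 2 1 0 1 2 1 0]
  -> pairs=17 depth=4 groups=2 -> no
String 3 '(()())((())((())(()()))()(()))': depth seq [1 2 1 2 1 0 1 2 3 2 1 2 3 4 3 2 3 4 3 4 3 2 1 2 1 2 3 2 1 0]
  -> pairs=15 depth=4 groups=2 -> no
String 4 '(()(()()()()())())(()())()()()()': depth seq [1 2 1 2 3 2 3 2 3 2 3 2 3 2 1 2 1 0 1 2 1 2 1 0 1 0 1 0 1 0 1 0]
  -> pairs=16 depth=3 groups=6 -> no
String 5 '()()()()()((())()()()())()()()()': depth seq [1 0 1 0 1 0 1 0 1 0 1 2 3 2 1 2 1 2 1 2 1 2 1 0 1 0 1 0 1 0 1 0]
  -> pairs=16 depth=3 groups=10 -> no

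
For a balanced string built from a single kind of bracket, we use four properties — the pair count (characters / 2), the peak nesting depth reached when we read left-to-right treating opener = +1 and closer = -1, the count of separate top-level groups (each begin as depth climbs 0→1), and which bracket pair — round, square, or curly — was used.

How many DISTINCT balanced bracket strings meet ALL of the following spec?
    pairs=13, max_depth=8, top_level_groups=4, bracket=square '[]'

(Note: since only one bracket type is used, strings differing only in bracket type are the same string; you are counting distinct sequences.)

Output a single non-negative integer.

Answer: 600

Derivation:
Spec: pairs=13 depth=8 groups=4
Count(depth <= 8) = 90364
Count(depth <= 7) = 89764
Count(depth == 8) = 90364 - 89764 = 600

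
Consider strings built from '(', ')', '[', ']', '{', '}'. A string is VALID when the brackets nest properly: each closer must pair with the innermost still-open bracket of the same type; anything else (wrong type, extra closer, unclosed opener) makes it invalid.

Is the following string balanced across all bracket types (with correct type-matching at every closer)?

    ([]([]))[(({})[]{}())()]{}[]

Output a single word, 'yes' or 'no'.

Answer: yes

Derivation:
pos 0: push '('; stack = (
pos 1: push '['; stack = ([
pos 2: ']' matches '['; pop; stack = (
pos 3: push '('; stack = ((
pos 4: push '['; stack = (([
pos 5: ']' matches '['; pop; stack = ((
pos 6: ')' matches '('; pop; stack = (
pos 7: ')' matches '('; pop; stack = (empty)
pos 8: push '['; stack = [
pos 9: push '('; stack = [(
pos 10: push '('; stack = [((
pos 11: push '{'; stack = [(({
pos 12: '}' matches '{'; pop; stack = [((
pos 13: ')' matches '('; pop; stack = [(
pos 14: push '['; stack = [([
pos 15: ']' matches '['; pop; stack = [(
pos 16: push '{'; stack = [({
pos 17: '}' matches '{'; pop; stack = [(
pos 18: push '('; stack = [((
pos 19: ')' matches '('; pop; stack = [(
pos 20: ')' matches '('; pop; stack = [
pos 21: push '('; stack = [(
pos 22: ')' matches '('; pop; stack = [
pos 23: ']' matches '['; pop; stack = (empty)
pos 24: push '{'; stack = {
pos 25: '}' matches '{'; pop; stack = (empty)
pos 26: push '['; stack = [
pos 27: ']' matches '['; pop; stack = (empty)
end: stack empty → VALID
Verdict: properly nested → yes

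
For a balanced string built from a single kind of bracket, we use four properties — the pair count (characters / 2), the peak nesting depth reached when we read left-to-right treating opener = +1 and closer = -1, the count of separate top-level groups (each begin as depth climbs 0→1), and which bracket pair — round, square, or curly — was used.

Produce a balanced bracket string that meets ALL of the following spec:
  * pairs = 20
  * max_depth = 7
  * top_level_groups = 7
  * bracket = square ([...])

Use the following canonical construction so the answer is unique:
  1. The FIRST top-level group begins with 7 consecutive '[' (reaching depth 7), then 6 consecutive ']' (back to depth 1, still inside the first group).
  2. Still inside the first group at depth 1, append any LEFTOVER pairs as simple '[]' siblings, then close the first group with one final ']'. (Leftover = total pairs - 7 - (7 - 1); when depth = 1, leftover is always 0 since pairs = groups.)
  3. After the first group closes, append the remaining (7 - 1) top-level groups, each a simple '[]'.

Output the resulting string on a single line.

Spec: pairs=20 depth=7 groups=7
Leftover pairs = 20 - 7 - (7-1) = 7
First group: deep chain of depth 7 + 7 sibling pairs
Remaining 6 groups: simple '[]' each

Answer: [[[[[[[]]]]]][][][][][][][]][][][][][][]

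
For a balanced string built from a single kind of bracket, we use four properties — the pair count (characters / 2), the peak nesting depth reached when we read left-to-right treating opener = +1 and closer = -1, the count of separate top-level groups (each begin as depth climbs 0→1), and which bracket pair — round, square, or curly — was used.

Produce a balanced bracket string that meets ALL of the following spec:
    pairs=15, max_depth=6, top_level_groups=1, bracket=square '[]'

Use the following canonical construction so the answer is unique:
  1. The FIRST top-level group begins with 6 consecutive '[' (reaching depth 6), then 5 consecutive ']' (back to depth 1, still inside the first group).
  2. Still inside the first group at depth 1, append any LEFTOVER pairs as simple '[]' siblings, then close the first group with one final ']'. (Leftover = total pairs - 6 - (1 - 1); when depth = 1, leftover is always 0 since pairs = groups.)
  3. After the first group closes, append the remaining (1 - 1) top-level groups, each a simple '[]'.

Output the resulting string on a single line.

Answer: [[[[[[]]]]][][][][][][][][][]]

Derivation:
Spec: pairs=15 depth=6 groups=1
Leftover pairs = 15 - 6 - (1-1) = 9
First group: deep chain of depth 6 + 9 sibling pairs
Remaining 0 groups: simple '[]' each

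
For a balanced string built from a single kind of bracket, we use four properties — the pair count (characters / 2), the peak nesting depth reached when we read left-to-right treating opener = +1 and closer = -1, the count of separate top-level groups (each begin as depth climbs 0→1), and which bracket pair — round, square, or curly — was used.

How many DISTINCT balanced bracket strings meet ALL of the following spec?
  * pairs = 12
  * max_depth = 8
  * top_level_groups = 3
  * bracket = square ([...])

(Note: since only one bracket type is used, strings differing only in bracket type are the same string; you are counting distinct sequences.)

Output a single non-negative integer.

Spec: pairs=12 depth=8 groups=3
Count(depth <= 8) = 41936
Count(depth <= 7) = 41537
Count(depth == 8) = 41936 - 41537 = 399

Answer: 399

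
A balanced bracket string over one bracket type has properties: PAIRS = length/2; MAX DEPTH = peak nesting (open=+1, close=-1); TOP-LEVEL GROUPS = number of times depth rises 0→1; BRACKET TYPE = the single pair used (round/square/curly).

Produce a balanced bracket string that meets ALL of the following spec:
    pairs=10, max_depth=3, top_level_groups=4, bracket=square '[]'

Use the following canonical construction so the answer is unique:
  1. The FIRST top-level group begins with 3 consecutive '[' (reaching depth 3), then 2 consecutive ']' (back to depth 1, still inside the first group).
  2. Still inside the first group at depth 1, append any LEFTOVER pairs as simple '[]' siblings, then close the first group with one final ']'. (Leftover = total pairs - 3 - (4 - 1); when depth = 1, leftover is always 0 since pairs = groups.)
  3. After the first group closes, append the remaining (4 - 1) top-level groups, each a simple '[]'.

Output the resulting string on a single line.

Spec: pairs=10 depth=3 groups=4
Leftover pairs = 10 - 3 - (4-1) = 4
First group: deep chain of depth 3 + 4 sibling pairs
Remaining 3 groups: simple '[]' each

Answer: [[[]][][][][]][][][]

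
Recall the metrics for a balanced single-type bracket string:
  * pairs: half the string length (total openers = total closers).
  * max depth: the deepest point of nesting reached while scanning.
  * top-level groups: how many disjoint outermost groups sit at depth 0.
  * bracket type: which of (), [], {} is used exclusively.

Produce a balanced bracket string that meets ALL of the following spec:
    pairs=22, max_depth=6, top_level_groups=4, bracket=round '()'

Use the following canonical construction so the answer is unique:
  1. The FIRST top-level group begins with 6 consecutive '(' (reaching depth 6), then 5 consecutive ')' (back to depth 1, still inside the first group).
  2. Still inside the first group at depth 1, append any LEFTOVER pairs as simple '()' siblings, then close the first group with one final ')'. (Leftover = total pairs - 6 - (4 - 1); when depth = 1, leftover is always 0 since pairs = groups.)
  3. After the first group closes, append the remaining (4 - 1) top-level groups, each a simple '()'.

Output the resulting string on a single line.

Answer: (((((()))))()()()()()()()()()()()()())()()()

Derivation:
Spec: pairs=22 depth=6 groups=4
Leftover pairs = 22 - 6 - (4-1) = 13
First group: deep chain of depth 6 + 13 sibling pairs
Remaining 3 groups: simple '()' each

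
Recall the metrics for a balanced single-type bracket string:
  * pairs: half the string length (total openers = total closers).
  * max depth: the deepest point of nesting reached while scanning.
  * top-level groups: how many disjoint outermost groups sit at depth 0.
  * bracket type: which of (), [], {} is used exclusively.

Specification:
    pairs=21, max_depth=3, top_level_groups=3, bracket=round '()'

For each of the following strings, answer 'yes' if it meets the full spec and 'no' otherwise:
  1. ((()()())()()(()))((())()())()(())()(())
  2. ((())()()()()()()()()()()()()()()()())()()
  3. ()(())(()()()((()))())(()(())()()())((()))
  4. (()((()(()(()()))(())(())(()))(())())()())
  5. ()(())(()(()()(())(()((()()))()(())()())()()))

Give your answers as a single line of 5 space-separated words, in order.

Answer: no yes no no no

Derivation:
String 1 '((()()())()()(()))((())()())()(())()(())': depth seq [1 2 3 2 3 2 3 2 1 2 1 2 1 2 3 2 1 0 1 2 3 2 1 2 1 2 1 0 1 0 1 2 1 0 1 0 1 2 1 0]
  -> pairs=20 depth=3 groups=6 -> no
String 2 '((())()()()()()()()()()()()()()()()())()()': depth seq [1 2 3 2 1 2 1 2 1 2 1 2 1 2 1 2 1 2 1 2 1 2 1 2 1 2 1 2 1 2 1 2 1 2 1 2 1 0 1 0 1 0]
  -> pairs=21 depth=3 groups=3 -> yes
String 3 '()(())(()()()((()))())(()(())()()())((()))': depth seq [1 0 1 2 1 0 1 2 1 2 1 2 1 2 3 4 3 2 1 2 1 0 1 2 1 2 3 2 1 2 1 2 1 2 1 0 1 2 3 2 1 0]
  -> pairs=21 depth=4 groups=5 -> no
String 4 '(()((()(()(()()))(())(())(()))(())())()())': depth seq [1 2 1 2 3 4 3 4 5 4 5 6 5 6 5 4 3 4 5 4 3 4 5 4 3 4 5 4 3 2 3 4 3 2 3 2 1 2 1 2 1 0]
  -> pairs=21 depth=6 groups=1 -> no
String 5 '()(())(()(()()(())(()((()()))()(())()())()()))': depth seq [1 0 1 2 1 0 1 2 1 2 3 2 3 2 3 4 3 2 3 4 3 4 5 6 5 6 5 4 3 4 3 4 5 4 3 4 3 4 3 2 3 2 3 2 1 0]
  -> pairs=23 depth=6 groups=3 -> no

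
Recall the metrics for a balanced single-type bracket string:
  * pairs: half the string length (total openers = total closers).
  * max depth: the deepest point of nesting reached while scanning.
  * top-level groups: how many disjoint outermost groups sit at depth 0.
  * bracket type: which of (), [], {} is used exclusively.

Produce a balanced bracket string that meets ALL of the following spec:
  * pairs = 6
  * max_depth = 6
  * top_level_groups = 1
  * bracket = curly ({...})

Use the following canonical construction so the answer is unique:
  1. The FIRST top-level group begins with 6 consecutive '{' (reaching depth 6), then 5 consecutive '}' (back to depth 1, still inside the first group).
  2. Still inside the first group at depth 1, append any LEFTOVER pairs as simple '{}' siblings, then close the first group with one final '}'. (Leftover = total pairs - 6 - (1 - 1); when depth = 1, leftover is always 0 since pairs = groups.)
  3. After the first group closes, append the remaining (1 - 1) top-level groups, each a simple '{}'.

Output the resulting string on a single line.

Answer: {{{{{{}}}}}}

Derivation:
Spec: pairs=6 depth=6 groups=1
Leftover pairs = 6 - 6 - (1-1) = 0
First group: deep chain of depth 6 + 0 sibling pairs
Remaining 0 groups: simple '{}' each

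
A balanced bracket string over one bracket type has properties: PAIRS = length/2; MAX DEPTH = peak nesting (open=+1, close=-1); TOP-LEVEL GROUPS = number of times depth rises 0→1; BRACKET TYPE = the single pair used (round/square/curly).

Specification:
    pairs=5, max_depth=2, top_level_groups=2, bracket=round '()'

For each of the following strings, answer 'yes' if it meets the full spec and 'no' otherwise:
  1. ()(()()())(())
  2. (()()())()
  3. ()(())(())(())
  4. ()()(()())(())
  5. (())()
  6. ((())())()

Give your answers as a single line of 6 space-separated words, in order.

Answer: no yes no no no no

Derivation:
String 1 '()(()()())(())': depth seq [1 0 1 2 1 2 1 2 1 0 1 2 1 0]
  -> pairs=7 depth=2 groups=3 -> no
String 2 '(()()())()': depth seq [1 2 1 2 1 2 1 0 1 0]
  -> pairs=5 depth=2 groups=2 -> yes
String 3 '()(())(())(())': depth seq [1 0 1 2 1 0 1 2 1 0 1 2 1 0]
  -> pairs=7 depth=2 groups=4 -> no
String 4 '()()(()())(())': depth seq [1 0 1 0 1 2 1 2 1 0 1 2 1 0]
  -> pairs=7 depth=2 groups=4 -> no
String 5 '(())()': depth seq [1 2 1 0 1 0]
  -> pairs=3 depth=2 groups=2 -> no
String 6 '((())())()': depth seq [1 2 3 2 1 2 1 0 1 0]
  -> pairs=5 depth=3 groups=2 -> no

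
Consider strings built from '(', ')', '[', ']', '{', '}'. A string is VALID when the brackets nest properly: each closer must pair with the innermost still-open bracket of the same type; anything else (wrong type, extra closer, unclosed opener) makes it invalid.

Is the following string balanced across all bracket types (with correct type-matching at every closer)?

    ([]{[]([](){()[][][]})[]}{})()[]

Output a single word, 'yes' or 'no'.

pos 0: push '('; stack = (
pos 1: push '['; stack = ([
pos 2: ']' matches '['; pop; stack = (
pos 3: push '{'; stack = ({
pos 4: push '['; stack = ({[
pos 5: ']' matches '['; pop; stack = ({
pos 6: push '('; stack = ({(
pos 7: push '['; stack = ({([
pos 8: ']' matches '['; pop; stack = ({(
pos 9: push '('; stack = ({((
pos 10: ')' matches '('; pop; stack = ({(
pos 11: push '{'; stack = ({({
pos 12: push '('; stack = ({({(
pos 13: ')' matches '('; pop; stack = ({({
pos 14: push '['; stack = ({({[
pos 15: ']' matches '['; pop; stack = ({({
pos 16: push '['; stack = ({({[
pos 17: ']' matches '['; pop; stack = ({({
pos 18: push '['; stack = ({({[
pos 19: ']' matches '['; pop; stack = ({({
pos 20: '}' matches '{'; pop; stack = ({(
pos 21: ')' matches '('; pop; stack = ({
pos 22: push '['; stack = ({[
pos 23: ']' matches '['; pop; stack = ({
pos 24: '}' matches '{'; pop; stack = (
pos 25: push '{'; stack = ({
pos 26: '}' matches '{'; pop; stack = (
pos 27: ')' matches '('; pop; stack = (empty)
pos 28: push '('; stack = (
pos 29: ')' matches '('; pop; stack = (empty)
pos 30: push '['; stack = [
pos 31: ']' matches '['; pop; stack = (empty)
end: stack empty → VALID
Verdict: properly nested → yes

Answer: yes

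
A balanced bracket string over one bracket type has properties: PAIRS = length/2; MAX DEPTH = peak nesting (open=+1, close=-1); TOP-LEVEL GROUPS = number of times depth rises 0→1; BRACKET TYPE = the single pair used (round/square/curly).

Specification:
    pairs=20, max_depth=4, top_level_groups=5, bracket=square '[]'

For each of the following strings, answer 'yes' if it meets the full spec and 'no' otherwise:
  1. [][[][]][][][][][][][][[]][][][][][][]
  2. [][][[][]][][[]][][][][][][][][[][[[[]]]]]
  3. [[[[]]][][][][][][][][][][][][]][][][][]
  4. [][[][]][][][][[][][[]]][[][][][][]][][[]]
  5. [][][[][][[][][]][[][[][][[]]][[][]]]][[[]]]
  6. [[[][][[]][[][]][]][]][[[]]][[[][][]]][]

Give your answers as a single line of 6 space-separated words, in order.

Answer: no no yes no no no

Derivation:
String 1 '[][[][]][][][][][][][][[]][][][][][][]': depth seq [1 0 1 2 1 2 1 0 1 0 1 0 1 0 1 0 1 0 1 0 1 0 1 2 1 0 1 0 1 0 1 0 1 0 1 0 1 0]
  -> pairs=19 depth=2 groups=16 -> no
String 2 '[][][[][]][][[]][][][][][][][][[][[[[]]]]]': depth seq [1 0 1 0 1 2 1 2 1 0 1 0 1 2 1 0 1 0 1 0 1 0 1 0 1 0 1 0 1 0 1 2 1 2 3 4 5 4 3 2 1 0]
  -> pairs=21 depth=5 groups=13 -> no
String 3 '[[[[]]][][][][][][][][][][][][]][][][][]': depth seq [1 2 3 4 3 2 1 2 1 2 1 2 1 2 1 2 1 2 1 2 1 2 1 2 1 2 1 2 1 2 1 0 1 0 1 0 1 0 1 0]
  -> pairs=20 depth=4 groups=5 -> yes
String 4 '[][[][]][][][][[][][[]]][[][][][][]][][[]]': depth seq [1 0 1 2 1 2 1 0 1 0 1 0 1 0 1 2 1 2 1 2 3 2 1 0 1 2 1 2 1 2 1 2 1 2 1 0 1 0 1 2 1 0]
  -> pairs=21 depth=3 groups=9 -> no
String 5 '[][][[][][[][][]][[][[][][[]]][[][]]]][[[]]]': depth seq [1 0 1 0 1 2 1 2 1 2 3 2 3 2 3 2 1 2 3 2 3 4 3 4 3 4 5 4 3 2 3 4 3 4 3 2 1 0 1 2 3 2 1 0]
  -> pairs=22 depth=5 groups=4 -> no
String 6 '[[[][][[]][[][]][]][]][[[]]][[[][][]]][]': depth seq [1 2 3 2 3 2 3 4 3 2 3 4 3 4 3 2 3 2 1 2 1 0 1 2 3 2 1 0 1 2 3 2 3 2 3 2 1 0 1 0]
  -> pairs=20 depth=4 groups=4 -> no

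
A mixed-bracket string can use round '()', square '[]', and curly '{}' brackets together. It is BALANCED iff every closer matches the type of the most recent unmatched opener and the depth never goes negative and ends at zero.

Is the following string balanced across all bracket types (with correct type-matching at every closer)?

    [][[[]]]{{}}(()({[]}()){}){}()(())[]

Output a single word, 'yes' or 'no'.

Answer: yes

Derivation:
pos 0: push '['; stack = [
pos 1: ']' matches '['; pop; stack = (empty)
pos 2: push '['; stack = [
pos 3: push '['; stack = [[
pos 4: push '['; stack = [[[
pos 5: ']' matches '['; pop; stack = [[
pos 6: ']' matches '['; pop; stack = [
pos 7: ']' matches '['; pop; stack = (empty)
pos 8: push '{'; stack = {
pos 9: push '{'; stack = {{
pos 10: '}' matches '{'; pop; stack = {
pos 11: '}' matches '{'; pop; stack = (empty)
pos 12: push '('; stack = (
pos 13: push '('; stack = ((
pos 14: ')' matches '('; pop; stack = (
pos 15: push '('; stack = ((
pos 16: push '{'; stack = (({
pos 17: push '['; stack = (({[
pos 18: ']' matches '['; pop; stack = (({
pos 19: '}' matches '{'; pop; stack = ((
pos 20: push '('; stack = (((
pos 21: ')' matches '('; pop; stack = ((
pos 22: ')' matches '('; pop; stack = (
pos 23: push '{'; stack = ({
pos 24: '}' matches '{'; pop; stack = (
pos 25: ')' matches '('; pop; stack = (empty)
pos 26: push '{'; stack = {
pos 27: '}' matches '{'; pop; stack = (empty)
pos 28: push '('; stack = (
pos 29: ')' matches '('; pop; stack = (empty)
pos 30: push '('; stack = (
pos 31: push '('; stack = ((
pos 32: ')' matches '('; pop; stack = (
pos 33: ')' matches '('; pop; stack = (empty)
pos 34: push '['; stack = [
pos 35: ']' matches '['; pop; stack = (empty)
end: stack empty → VALID
Verdict: properly nested → yes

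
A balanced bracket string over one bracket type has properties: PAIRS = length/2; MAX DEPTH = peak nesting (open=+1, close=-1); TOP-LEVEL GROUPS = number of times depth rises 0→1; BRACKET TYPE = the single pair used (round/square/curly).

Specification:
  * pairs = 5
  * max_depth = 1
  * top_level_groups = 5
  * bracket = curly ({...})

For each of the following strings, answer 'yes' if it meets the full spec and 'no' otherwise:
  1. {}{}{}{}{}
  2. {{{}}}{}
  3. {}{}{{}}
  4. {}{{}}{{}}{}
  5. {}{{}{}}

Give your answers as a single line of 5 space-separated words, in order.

Answer: yes no no no no

Derivation:
String 1 '{}{}{}{}{}': depth seq [1 0 1 0 1 0 1 0 1 0]
  -> pairs=5 depth=1 groups=5 -> yes
String 2 '{{{}}}{}': depth seq [1 2 3 2 1 0 1 0]
  -> pairs=4 depth=3 groups=2 -> no
String 3 '{}{}{{}}': depth seq [1 0 1 0 1 2 1 0]
  -> pairs=4 depth=2 groups=3 -> no
String 4 '{}{{}}{{}}{}': depth seq [1 0 1 2 1 0 1 2 1 0 1 0]
  -> pairs=6 depth=2 groups=4 -> no
String 5 '{}{{}{}}': depth seq [1 0 1 2 1 2 1 0]
  -> pairs=4 depth=2 groups=2 -> no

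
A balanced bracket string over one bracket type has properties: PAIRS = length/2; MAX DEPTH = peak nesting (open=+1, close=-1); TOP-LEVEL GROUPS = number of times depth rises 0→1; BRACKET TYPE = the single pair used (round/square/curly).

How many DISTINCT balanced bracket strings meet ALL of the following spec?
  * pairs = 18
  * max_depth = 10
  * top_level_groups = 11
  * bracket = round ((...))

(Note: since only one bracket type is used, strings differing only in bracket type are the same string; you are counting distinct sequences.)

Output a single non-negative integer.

Answer: 0

Derivation:
Spec: pairs=18 depth=10 groups=11
Count(depth <= 10) = 211508
Count(depth <= 9) = 211508
Count(depth == 10) = 211508 - 211508 = 0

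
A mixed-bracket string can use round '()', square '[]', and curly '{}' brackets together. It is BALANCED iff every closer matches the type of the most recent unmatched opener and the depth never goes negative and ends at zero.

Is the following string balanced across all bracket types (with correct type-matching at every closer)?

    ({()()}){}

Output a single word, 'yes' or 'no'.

pos 0: push '('; stack = (
pos 1: push '{'; stack = ({
pos 2: push '('; stack = ({(
pos 3: ')' matches '('; pop; stack = ({
pos 4: push '('; stack = ({(
pos 5: ')' matches '('; pop; stack = ({
pos 6: '}' matches '{'; pop; stack = (
pos 7: ')' matches '('; pop; stack = (empty)
pos 8: push '{'; stack = {
pos 9: '}' matches '{'; pop; stack = (empty)
end: stack empty → VALID
Verdict: properly nested → yes

Answer: yes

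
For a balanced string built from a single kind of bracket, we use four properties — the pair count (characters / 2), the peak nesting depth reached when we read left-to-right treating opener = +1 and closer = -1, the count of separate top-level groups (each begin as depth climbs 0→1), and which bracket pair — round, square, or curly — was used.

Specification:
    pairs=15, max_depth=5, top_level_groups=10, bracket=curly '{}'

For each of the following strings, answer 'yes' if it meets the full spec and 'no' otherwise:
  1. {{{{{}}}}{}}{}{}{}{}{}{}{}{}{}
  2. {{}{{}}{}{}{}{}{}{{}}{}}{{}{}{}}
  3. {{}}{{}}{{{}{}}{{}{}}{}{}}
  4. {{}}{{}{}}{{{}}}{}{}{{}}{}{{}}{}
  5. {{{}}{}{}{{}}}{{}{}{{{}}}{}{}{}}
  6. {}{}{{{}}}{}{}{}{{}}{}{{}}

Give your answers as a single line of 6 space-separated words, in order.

String 1 '{{{{{}}}}{}}{}{}{}{}{}{}{}{}{}': depth seq [1 2 3 4 5 4 3 2 1 2 1 0 1 0 1 0 1 0 1 0 1 0 1 0 1 0 1 0 1 0]
  -> pairs=15 depth=5 groups=10 -> yes
String 2 '{{}{{}}{}{}{}{}{}{{}}{}}{{}{}{}}': depth seq [1 2 1 2 3 2 1 2 1 2 1 2 1 2 1 2 1 2 3 2 1 2 1 0 1 2 1 2 1 2 1 0]
  -> pairs=16 depth=3 groups=2 -> no
String 3 '{{}}{{}}{{{}{}}{{}{}}{}{}}': depth seq [1 2 1 0 1 2 1 0 1 2 3 2 3 2 1 2 3 2 3 2 1 2 1 2 1 0]
  -> pairs=13 depth=3 groups=3 -> no
String 4 '{{}}{{}{}}{{{}}}{}{}{{}}{}{{}}{}': depth seq [1 2 1 0 1 2 1 2 1 0 1 2 3 2 1 0 1 0 1 0 1 2 1 0 1 0 1 2 1 0 1 0]
  -> pairs=16 depth=3 groups=9 -> no
String 5 '{{{}}{}{}{{}}}{{}{}{{{}}}{}{}{}}': depth seq [1 2 3 2 1 2 1 2 1 2 3 2 1 0 1 2 1 2 1 2 3 4 3 2 1 2 1 2 1 2 1 0]
  -> pairs=16 depth=4 groups=2 -> no
String 6 '{}{}{{{}}}{}{}{}{{}}{}{{}}': depth seq [1 0 1 0 1 2 3 2 1 0 1 0 1 0 1 0 1 2 1 0 1 0 1 2 1 0]
  -> pairs=13 depth=3 groups=9 -> no

Answer: yes no no no no no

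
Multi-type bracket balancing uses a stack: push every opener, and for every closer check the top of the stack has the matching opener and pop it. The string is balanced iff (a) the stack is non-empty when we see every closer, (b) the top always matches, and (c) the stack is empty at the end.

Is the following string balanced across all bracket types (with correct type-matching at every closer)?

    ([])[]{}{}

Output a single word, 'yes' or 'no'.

Answer: yes

Derivation:
pos 0: push '('; stack = (
pos 1: push '['; stack = ([
pos 2: ']' matches '['; pop; stack = (
pos 3: ')' matches '('; pop; stack = (empty)
pos 4: push '['; stack = [
pos 5: ']' matches '['; pop; stack = (empty)
pos 6: push '{'; stack = {
pos 7: '}' matches '{'; pop; stack = (empty)
pos 8: push '{'; stack = {
pos 9: '}' matches '{'; pop; stack = (empty)
end: stack empty → VALID
Verdict: properly nested → yes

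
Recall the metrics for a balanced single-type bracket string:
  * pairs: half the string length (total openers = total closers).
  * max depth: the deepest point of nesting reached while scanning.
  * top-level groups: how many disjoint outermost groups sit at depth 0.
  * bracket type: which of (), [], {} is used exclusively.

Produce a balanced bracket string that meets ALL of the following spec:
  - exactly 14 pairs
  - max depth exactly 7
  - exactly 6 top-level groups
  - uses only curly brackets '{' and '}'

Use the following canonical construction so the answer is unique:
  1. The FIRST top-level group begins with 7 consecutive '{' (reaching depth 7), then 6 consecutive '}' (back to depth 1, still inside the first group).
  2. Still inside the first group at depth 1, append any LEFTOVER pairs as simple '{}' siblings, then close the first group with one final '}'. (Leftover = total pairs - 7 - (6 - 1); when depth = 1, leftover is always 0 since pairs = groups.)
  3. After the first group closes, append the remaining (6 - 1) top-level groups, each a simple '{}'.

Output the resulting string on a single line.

Answer: {{{{{{{}}}}}}{}{}}{}{}{}{}{}

Derivation:
Spec: pairs=14 depth=7 groups=6
Leftover pairs = 14 - 7 - (6-1) = 2
First group: deep chain of depth 7 + 2 sibling pairs
Remaining 5 groups: simple '{}' each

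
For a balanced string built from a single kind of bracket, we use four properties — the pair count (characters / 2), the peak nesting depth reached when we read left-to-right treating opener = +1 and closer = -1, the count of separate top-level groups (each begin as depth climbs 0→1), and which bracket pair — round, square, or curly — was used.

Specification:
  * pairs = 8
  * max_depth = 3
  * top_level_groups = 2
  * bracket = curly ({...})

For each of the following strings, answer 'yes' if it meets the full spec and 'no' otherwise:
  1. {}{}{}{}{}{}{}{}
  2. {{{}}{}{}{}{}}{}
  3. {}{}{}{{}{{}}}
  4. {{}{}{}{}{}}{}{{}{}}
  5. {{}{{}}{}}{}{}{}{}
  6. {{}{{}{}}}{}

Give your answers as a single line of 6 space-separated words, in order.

String 1 '{}{}{}{}{}{}{}{}': depth seq [1 0 1 0 1 0 1 0 1 0 1 0 1 0 1 0]
  -> pairs=8 depth=1 groups=8 -> no
String 2 '{{{}}{}{}{}{}}{}': depth seq [1 2 3 2 1 2 1 2 1 2 1 2 1 0 1 0]
  -> pairs=8 depth=3 groups=2 -> yes
String 3 '{}{}{}{{}{{}}}': depth seq [1 0 1 0 1 0 1 2 1 2 3 2 1 0]
  -> pairs=7 depth=3 groups=4 -> no
String 4 '{{}{}{}{}{}}{}{{}{}}': depth seq [1 2 1 2 1 2 1 2 1 2 1 0 1 0 1 2 1 2 1 0]
  -> pairs=10 depth=2 groups=3 -> no
String 5 '{{}{{}}{}}{}{}{}{}': depth seq [1 2 1 2 3 2 1 2 1 0 1 0 1 0 1 0 1 0]
  -> pairs=9 depth=3 groups=5 -> no
String 6 '{{}{{}{}}}{}': depth seq [1 2 1 2 3 2 3 2 1 0 1 0]
  -> pairs=6 depth=3 groups=2 -> no

Answer: no yes no no no no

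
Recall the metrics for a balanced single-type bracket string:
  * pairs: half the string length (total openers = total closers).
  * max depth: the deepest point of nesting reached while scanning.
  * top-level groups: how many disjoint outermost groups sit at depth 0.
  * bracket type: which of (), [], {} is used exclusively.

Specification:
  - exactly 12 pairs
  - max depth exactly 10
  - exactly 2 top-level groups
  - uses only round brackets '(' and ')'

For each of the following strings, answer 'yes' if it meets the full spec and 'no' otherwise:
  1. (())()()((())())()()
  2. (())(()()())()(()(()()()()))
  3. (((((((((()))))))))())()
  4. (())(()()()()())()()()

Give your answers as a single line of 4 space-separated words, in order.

Answer: no no yes no

Derivation:
String 1 '(())()()((())())()()': depth seq [1 2 1 0 1 0 1 0 1 2 3 2 1 2 1 0 1 0 1 0]
  -> pairs=10 depth=3 groups=6 -> no
String 2 '(())(()()())()(()(()()()()))': depth seq [1 2 1 0 1 2 1 2 1 2 1 0 1 0 1 2 1 2 3 2 3 2 3 2 3 2 1 0]
  -> pairs=14 depth=3 groups=4 -> no
String 3 '(((((((((()))))))))())()': depth seq [1 2 3 4 5 6 7 8 9 10 9 8 7 6 5 4 3 2 1 2 1 0 1 0]
  -> pairs=12 depth=10 groups=2 -> yes
String 4 '(())(()()()()())()()()': depth seq [1 2 1 0 1 2 1 2 1 2 1 2 1 2 1 0 1 0 1 0 1 0]
  -> pairs=11 depth=2 groups=5 -> no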